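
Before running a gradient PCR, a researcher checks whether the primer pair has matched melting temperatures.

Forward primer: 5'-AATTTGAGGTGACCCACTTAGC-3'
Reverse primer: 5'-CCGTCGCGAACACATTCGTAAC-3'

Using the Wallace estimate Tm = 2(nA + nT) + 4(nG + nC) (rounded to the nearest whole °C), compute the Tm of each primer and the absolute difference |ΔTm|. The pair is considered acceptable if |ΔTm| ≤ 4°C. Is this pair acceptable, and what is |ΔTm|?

Forward: A=6 T=6 G=5 C=5 → Tm = 2·12 + 4·10 = 64°C.
Reverse: A=6 T=4 G=4 C=8 → Tm = 2·10 + 4·12 = 68°C.
|ΔTm| = |64 − 68| = 4°C, ≤ 4°C.

|ΔTm| = 4°C; the pair is acceptable.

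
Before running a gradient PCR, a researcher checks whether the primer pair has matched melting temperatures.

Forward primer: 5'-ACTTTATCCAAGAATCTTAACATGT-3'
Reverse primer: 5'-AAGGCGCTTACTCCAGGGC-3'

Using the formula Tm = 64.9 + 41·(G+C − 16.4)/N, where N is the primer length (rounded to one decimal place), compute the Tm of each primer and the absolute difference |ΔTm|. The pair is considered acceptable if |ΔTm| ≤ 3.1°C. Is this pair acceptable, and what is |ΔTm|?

|ΔTm| = 5.9°C; the pair is not acceptable.

Forward: G+C = 7, N = 25 → Tm = 64.9 + 41·(7 − 16.4)/25 = 49.5°C.
Reverse: G+C = 12, N = 19 → Tm = 64.9 + 41·(12 − 16.4)/19 = 55.4°C.
|ΔTm| = |49.5 − 55.4| = 5.9°C, > 3.1°C.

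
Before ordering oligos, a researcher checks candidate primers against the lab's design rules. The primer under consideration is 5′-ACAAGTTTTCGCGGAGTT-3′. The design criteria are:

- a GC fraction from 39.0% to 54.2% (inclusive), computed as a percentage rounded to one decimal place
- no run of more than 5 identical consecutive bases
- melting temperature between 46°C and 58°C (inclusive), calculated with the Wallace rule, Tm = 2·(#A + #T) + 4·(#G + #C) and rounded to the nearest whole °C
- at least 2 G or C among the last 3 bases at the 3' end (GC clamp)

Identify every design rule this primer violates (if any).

Fails: GC clamp.

Base counts: A=4, T=6, G=5, C=3 (length 18).
GC content: GC 8/18 = 44.4% ✓
homopolymer run: longest run = 4 ✓
Tm: Tm = 2·10 + 4·8 = 52°C ✓
GC clamp: 3' end GTT has 1 G/C, need ≥2 ✗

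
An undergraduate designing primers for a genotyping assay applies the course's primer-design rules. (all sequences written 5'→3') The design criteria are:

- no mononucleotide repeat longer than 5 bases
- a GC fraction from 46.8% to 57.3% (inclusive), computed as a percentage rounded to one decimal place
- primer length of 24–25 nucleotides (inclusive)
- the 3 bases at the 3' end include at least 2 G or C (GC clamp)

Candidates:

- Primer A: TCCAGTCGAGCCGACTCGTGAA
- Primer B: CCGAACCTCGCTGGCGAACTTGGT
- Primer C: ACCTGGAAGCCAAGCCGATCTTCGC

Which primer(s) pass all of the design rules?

Primer A (22 nt, A=5 T=4 G=6 C=7): longest run = 2 ✓; GC 13/22 = 59.1%, outside 46.8–57.3% ✗; length 22, outside 24–25 ✗; 3' end GAA has 1 G/C, need ≥2 ✗ — fails.
Primer B (24 nt, A=4 T=5 G=7 C=8): longest run = 2 ✓; GC 15/24 = 62.5%, outside 46.8–57.3% ✗; length 24 ✓; 3' end GGT has 2 G/C ✓ — fails.
Primer C (25 nt, A=6 T=4 G=6 C=9): longest run = 2 ✓; GC 15/25 = 60.0%, outside 46.8–57.3% ✗; length 25 ✓; 3' end CGC has 3 G/C ✓ — fails.

None of the candidates satisfy all criteria.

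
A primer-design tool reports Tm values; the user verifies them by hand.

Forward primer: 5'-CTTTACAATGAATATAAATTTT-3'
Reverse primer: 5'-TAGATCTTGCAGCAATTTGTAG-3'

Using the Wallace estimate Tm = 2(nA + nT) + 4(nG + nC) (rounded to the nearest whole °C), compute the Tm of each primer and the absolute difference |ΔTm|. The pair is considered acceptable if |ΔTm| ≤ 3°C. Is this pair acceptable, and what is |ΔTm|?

Forward: A=9 T=10 G=1 C=2 → Tm = 2·19 + 4·3 = 50°C.
Reverse: A=6 T=8 G=5 C=3 → Tm = 2·14 + 4·8 = 60°C.
|ΔTm| = |50 − 60| = 10°C, > 3°C.

|ΔTm| = 10°C; the pair is not acceptable.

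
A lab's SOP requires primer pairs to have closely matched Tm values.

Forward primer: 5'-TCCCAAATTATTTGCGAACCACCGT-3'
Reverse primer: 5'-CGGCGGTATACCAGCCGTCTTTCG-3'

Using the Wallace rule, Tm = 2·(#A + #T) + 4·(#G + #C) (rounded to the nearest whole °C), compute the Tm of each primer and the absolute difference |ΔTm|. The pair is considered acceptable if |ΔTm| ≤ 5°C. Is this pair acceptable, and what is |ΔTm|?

|ΔTm| = 6°C; the pair is not acceptable.

Forward: A=7 T=7 G=3 C=8 → Tm = 2·14 + 4·11 = 72°C.
Reverse: A=3 T=6 G=7 C=8 → Tm = 2·9 + 4·15 = 78°C.
|ΔTm| = |72 − 78| = 6°C, > 5°C.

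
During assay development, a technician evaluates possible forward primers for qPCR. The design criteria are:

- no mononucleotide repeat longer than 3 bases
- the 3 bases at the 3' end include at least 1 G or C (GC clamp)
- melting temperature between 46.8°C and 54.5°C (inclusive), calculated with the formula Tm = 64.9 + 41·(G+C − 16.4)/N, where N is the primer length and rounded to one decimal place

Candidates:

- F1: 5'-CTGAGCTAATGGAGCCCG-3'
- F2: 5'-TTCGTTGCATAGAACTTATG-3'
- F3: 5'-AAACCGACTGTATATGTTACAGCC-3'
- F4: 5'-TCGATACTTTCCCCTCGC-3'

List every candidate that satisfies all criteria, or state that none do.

F1 and F3.

F1 (18 nt, A=4 T=3 G=6 C=5): longest run = 3 ✓; 3' end CCG has 3 G/C ✓; Tm = 64.9 + 41·(11 − 16.4)/18 = 52.6°C ✓ — passes.
F2 (20 nt, A=5 T=8 G=4 C=3): longest run = 2 ✓; 3' end ATG has 1 G/C ✓; Tm = 64.9 + 41·(7 − 16.4)/20 = 45.6°C, outside 46.8–54.5°C ✗ — fails.
F3 (24 nt, A=8 T=6 G=4 C=6): longest run = 3 ✓; 3' end GCC has 3 G/C ✓; Tm = 64.9 + 41·(10 − 16.4)/24 = 54.0°C ✓ — passes.
F4 (18 nt, A=2 T=6 G=2 C=8): longest run = 4, exceeds 3 ✗; 3' end CGC has 3 G/C ✓; Tm = 64.9 + 41·(10 − 16.4)/18 = 50.3°C ✓ — fails.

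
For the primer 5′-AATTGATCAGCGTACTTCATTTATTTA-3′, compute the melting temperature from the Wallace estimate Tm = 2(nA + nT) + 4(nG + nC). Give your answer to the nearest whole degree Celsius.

Base counts: A=8, T=12, G=3, C=4 (length 27).
Tm = 2·(8+12) + 4·(3+4) = 2·20 + 4·7 = 40 + 28 = 68°C.

68°C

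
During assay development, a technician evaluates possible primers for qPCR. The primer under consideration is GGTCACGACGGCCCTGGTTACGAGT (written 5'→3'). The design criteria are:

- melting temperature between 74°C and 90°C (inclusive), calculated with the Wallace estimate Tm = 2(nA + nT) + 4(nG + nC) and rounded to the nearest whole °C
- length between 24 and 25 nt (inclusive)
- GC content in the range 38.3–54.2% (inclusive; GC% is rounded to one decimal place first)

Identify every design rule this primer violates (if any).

Base counts: A=4, T=5, G=9, C=7 (length 25).
Tm: Tm = 2·9 + 4·16 = 82°C ✓
length: length 25 ✓
GC content: GC 16/25 = 64.0%, outside 38.3–54.2% ✗

Fails: GC content.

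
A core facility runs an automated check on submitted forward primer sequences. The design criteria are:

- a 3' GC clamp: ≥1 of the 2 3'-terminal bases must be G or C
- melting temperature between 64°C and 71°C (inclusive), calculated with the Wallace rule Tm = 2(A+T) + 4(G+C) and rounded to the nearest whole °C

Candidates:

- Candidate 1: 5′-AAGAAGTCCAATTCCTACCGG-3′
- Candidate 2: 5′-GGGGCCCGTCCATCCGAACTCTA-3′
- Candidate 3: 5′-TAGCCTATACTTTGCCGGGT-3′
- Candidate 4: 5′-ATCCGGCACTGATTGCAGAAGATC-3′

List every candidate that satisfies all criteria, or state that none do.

None of the candidates satisfy all criteria.

Candidate 1 (21 nt, A=7 T=4 G=4 C=6): 3' end GG has 2 G/C ✓; Tm = 2·11 + 4·10 = 62°C, outside 64–71°C ✗ — fails.
Candidate 2 (23 nt, A=4 T=4 G=6 C=9): 3' end TA has 0 G/C, need ≥1 ✗; Tm = 2·8 + 4·15 = 76°C, outside 64–71°C ✗ — fails.
Candidate 3 (20 nt, A=3 T=7 G=5 C=5): 3' end GT has 1 G/C ✓; Tm = 2·10 + 4·10 = 60°C, outside 64–71°C ✗ — fails.
Candidate 4 (24 nt, A=7 T=5 G=6 C=6): 3' end TC has 1 G/C ✓; Tm = 2·12 + 4·12 = 72°C, outside 64–71°C ✗ — fails.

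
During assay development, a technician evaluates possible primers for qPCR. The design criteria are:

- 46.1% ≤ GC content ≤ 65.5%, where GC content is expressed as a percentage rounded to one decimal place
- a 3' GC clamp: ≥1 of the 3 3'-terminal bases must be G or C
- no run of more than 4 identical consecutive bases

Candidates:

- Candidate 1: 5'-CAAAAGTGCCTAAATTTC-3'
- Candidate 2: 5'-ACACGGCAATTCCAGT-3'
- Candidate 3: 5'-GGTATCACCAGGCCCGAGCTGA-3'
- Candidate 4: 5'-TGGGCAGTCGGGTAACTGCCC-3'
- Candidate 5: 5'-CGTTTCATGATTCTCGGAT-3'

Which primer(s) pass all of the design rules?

Candidate 1 (18 nt, A=7 T=5 G=2 C=4): GC 6/18 = 33.3%, outside 46.1–65.5% ✗; 3' end TTC has 1 G/C ✓; longest run = 4 ✓ — fails.
Candidate 2 (16 nt, A=5 T=3 G=3 C=5): GC 8/16 = 50.0% ✓; 3' end AGT has 1 G/C ✓; longest run = 2 ✓ — passes.
Candidate 3 (22 nt, A=5 T=3 G=7 C=7): GC 14/22 = 63.6% ✓; 3' end TGA has 1 G/C ✓; longest run = 3 ✓ — passes.
Candidate 4 (21 nt, A=3 T=4 G=8 C=6): GC 14/21 = 66.7%, outside 46.1–65.5% ✗; 3' end CCC has 3 G/C ✓; longest run = 3 ✓ — fails.
Candidate 5 (19 nt, A=3 T=8 G=4 C=4): GC 8/19 = 42.1%, outside 46.1–65.5% ✗; 3' end GAT has 1 G/C ✓; longest run = 3 ✓ — fails.

Candidate 2 and Candidate 3.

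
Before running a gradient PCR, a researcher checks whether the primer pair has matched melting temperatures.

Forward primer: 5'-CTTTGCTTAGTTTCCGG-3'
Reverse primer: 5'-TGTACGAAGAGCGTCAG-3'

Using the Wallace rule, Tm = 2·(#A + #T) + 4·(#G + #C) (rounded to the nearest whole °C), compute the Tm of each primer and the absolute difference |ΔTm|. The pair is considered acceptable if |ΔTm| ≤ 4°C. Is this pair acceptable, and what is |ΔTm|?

Forward: A=1 T=8 G=4 C=4 → Tm = 2·9 + 4·8 = 50°C.
Reverse: A=5 T=3 G=6 C=3 → Tm = 2·8 + 4·9 = 52°C.
|ΔTm| = |50 − 52| = 2°C, ≤ 4°C.

|ΔTm| = 2°C; the pair is acceptable.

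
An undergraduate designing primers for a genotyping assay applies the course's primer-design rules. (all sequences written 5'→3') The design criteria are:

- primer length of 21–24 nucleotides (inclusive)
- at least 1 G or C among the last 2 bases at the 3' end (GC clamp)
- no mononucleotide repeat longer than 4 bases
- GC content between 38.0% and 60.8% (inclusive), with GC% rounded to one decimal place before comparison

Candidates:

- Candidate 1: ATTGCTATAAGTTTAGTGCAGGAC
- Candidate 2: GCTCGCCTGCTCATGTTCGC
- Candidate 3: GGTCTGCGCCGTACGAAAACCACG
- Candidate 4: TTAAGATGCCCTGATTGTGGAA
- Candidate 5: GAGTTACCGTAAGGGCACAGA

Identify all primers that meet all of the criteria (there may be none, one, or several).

Candidate 1 (24 nt, A=7 T=8 G=6 C=3): length 24 ✓; 3' end AC has 1 G/C ✓; longest run = 3 ✓; GC 9/24 = 37.5%, outside 38.0–60.8% ✗ — fails.
Candidate 2 (20 nt, A=1 T=6 G=5 C=8): length 20, outside 21–24 ✗; 3' end GC has 2 G/C ✓; longest run = 2 ✓; GC 13/20 = 65.0%, outside 38.0–60.8% ✗ — fails.
Candidate 3 (24 nt, A=6 T=3 G=7 C=8): length 24 ✓; 3' end CG has 2 G/C ✓; longest run = 4 ✓; GC 15/24 = 62.5%, outside 38.0–60.8% ✗ — fails.
Candidate 4 (22 nt, A=6 T=7 G=6 C=3): length 22 ✓; 3' end AA has 0 G/C, need ≥1 ✗; longest run = 3 ✓; GC 9/22 = 40.9% ✓ — fails.
Candidate 5 (21 nt, A=7 T=3 G=7 C=4): length 21 ✓; 3' end GA has 1 G/C ✓; longest run = 3 ✓; GC 11/21 = 52.4% ✓ — passes.

Candidate 5 only.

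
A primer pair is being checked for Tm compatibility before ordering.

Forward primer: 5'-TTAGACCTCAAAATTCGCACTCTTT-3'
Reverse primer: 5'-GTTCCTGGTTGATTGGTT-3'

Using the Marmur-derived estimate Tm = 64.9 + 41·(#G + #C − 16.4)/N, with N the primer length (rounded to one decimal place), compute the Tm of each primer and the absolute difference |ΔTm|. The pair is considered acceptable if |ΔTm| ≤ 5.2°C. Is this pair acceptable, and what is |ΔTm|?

Forward: G+C = 9, N = 25 → Tm = 64.9 + 41·(9 − 16.4)/25 = 52.8°C.
Reverse: G+C = 8, N = 18 → Tm = 64.9 + 41·(8 − 16.4)/18 = 45.8°C.
|ΔTm| = |52.8 − 45.8| = 7.0°C, > 5.2°C.

|ΔTm| = 7.0°C; the pair is not acceptable.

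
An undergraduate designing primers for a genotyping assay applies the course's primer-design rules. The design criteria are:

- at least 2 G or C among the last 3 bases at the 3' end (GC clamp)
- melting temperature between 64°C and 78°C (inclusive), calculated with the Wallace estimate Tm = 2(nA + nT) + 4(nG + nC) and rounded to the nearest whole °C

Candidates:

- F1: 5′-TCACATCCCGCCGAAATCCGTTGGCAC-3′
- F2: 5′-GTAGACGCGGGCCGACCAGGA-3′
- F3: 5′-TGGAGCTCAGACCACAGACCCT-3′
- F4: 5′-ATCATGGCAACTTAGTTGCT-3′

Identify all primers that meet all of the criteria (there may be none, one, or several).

F1 (27 nt, A=6 T=5 G=5 C=11): 3' end CAC has 2 G/C ✓; Tm = 2·11 + 4·16 = 86°C, outside 64–78°C ✗ — fails.
F2 (21 nt, A=5 T=1 G=9 C=6): 3' end GGA has 2 G/C ✓; Tm = 2·6 + 4·15 = 72°C ✓ — passes.
F3 (22 nt, A=6 T=3 G=5 C=8): 3' end CCT has 2 G/C ✓; Tm = 2·9 + 4·13 = 70°C ✓ — passes.
F4 (20 nt, A=5 T=7 G=4 C=4): 3' end GCT has 2 G/C ✓; Tm = 2·12 + 4·8 = 56°C, outside 64–78°C ✗ — fails.

F2 and F3.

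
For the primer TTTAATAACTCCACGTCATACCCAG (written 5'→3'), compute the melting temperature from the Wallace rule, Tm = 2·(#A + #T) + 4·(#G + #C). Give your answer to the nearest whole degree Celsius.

70°C

Base counts: A=8, T=7, G=2, C=8 (length 25).
Tm = 2·(8+7) + 4·(2+8) = 2·15 + 4·10 = 30 + 40 = 70°C.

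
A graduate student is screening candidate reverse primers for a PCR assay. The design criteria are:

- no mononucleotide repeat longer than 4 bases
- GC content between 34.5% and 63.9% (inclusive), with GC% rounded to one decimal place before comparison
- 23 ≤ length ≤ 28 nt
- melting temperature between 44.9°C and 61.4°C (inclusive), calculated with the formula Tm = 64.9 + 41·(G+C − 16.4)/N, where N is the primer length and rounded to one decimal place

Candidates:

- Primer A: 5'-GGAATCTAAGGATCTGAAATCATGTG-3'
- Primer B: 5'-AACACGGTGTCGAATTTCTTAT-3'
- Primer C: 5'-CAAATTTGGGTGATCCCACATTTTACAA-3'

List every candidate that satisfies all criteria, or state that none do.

Primer A (26 nt, A=9 T=7 G=7 C=3): longest run = 3 ✓; GC 10/26 = 38.5% ✓; length 26 ✓; Tm = 64.9 + 41·(10 − 16.4)/26 = 54.8°C ✓ — passes.
Primer B (22 nt, A=6 T=8 G=4 C=4): longest run = 3 ✓; GC 8/22 = 36.4% ✓; length 22, outside 23–28 ✗; Tm = 64.9 + 41·(8 − 16.4)/22 = 49.2°C ✓ — fails.
Primer C (28 nt, A=9 T=9 G=4 C=6): longest run = 4 ✓; GC 10/28 = 35.7% ✓; length 28 ✓; Tm = 64.9 + 41·(10 − 16.4)/28 = 55.5°C ✓ — passes.

Primer A and Primer C.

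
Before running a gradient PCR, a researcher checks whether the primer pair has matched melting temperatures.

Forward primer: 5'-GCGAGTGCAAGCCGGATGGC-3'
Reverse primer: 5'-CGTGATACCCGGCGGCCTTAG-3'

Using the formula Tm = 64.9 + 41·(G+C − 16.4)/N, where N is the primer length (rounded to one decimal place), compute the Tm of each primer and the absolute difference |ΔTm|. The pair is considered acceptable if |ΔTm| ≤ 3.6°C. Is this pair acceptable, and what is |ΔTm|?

Forward: G+C = 14, N = 20 → Tm = 64.9 + 41·(14 − 16.4)/20 = 60.0°C.
Reverse: G+C = 14, N = 21 → Tm = 64.9 + 41·(14 − 16.4)/21 = 60.2°C.
|ΔTm| = |60.0 − 60.2| = 0.2°C, ≤ 3.6°C.

|ΔTm| = 0.2°C; the pair is acceptable.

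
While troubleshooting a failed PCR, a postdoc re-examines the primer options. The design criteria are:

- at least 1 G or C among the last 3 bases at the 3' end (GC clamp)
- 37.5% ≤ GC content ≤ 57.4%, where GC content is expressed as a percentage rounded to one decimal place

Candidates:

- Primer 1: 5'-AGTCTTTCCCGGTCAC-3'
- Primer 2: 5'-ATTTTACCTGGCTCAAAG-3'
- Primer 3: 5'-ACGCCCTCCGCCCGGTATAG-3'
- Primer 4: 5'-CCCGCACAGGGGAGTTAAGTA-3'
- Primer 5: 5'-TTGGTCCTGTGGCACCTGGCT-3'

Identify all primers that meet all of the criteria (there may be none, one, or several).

Primer 1 (16 nt, A=2 T=5 G=3 C=6): 3' end CAC has 2 G/C ✓; GC 9/16 = 56.3% ✓ — passes.
Primer 2 (18 nt, A=5 T=6 G=3 C=4): 3' end AAG has 1 G/C ✓; GC 7/18 = 38.9% ✓ — passes.
Primer 3 (20 nt, A=3 T=3 G=5 C=9): 3' end TAG has 1 G/C ✓; GC 14/20 = 70.0%, outside 37.5–57.4% ✗ — fails.
Primer 4 (21 nt, A=6 T=3 G=7 C=5): 3' end GTA has 1 G/C ✓; GC 12/21 = 57.1% ✓ — passes.
Primer 5 (21 nt, A=1 T=7 G=7 C=6): 3' end GCT has 2 G/C ✓; GC 13/21 = 61.9%, outside 37.5–57.4% ✗ — fails.

Primer 1, Primer 2 and Primer 4.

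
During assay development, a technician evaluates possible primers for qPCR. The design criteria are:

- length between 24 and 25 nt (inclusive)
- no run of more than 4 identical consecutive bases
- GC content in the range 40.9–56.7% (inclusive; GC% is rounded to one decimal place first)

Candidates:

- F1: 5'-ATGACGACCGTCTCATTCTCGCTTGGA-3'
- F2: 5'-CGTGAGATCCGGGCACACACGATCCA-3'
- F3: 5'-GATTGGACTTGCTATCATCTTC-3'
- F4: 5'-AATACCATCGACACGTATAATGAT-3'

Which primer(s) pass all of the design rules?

F1 (27 nt, A=5 T=8 G=6 C=8): length 27, outside 24–25 ✗; longest run = 2 ✓; GC 14/27 = 51.9% ✓ — fails.
F2 (26 nt, A=7 T=3 G=7 C=9): length 26, outside 24–25 ✗; longest run = 3 ✓; GC 16/26 = 61.5%, outside 40.9–56.7% ✗ — fails.
F3 (22 nt, A=4 T=9 G=4 C=5): length 22, outside 24–25 ✗; longest run = 2 ✓; GC 9/22 = 40.9% ✓ — fails.
F4 (24 nt, A=10 T=6 G=3 C=5): length 24 ✓; longest run = 2 ✓; GC 8/24 = 33.3%, outside 40.9–56.7% ✗ — fails.

None of the candidates satisfy all criteria.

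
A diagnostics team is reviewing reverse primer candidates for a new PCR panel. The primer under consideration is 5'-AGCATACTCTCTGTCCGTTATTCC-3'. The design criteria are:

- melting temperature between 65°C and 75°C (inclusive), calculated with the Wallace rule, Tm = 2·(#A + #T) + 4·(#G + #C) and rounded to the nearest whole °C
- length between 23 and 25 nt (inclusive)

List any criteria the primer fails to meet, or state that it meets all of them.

Meets all criteria.

Base counts: A=4, T=9, G=3, C=8 (length 24).
Tm: Tm = 2·13 + 4·11 = 70°C ✓
length: length 24 ✓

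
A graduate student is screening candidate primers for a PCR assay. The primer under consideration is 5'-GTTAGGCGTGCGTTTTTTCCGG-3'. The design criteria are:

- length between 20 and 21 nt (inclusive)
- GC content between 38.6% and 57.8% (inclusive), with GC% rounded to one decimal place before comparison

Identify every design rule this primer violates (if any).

Fails: length.

Base counts: A=1, T=9, G=8, C=4 (length 22).
length: length 22, outside 20–21 ✗
GC content: GC 12/22 = 54.5% ✓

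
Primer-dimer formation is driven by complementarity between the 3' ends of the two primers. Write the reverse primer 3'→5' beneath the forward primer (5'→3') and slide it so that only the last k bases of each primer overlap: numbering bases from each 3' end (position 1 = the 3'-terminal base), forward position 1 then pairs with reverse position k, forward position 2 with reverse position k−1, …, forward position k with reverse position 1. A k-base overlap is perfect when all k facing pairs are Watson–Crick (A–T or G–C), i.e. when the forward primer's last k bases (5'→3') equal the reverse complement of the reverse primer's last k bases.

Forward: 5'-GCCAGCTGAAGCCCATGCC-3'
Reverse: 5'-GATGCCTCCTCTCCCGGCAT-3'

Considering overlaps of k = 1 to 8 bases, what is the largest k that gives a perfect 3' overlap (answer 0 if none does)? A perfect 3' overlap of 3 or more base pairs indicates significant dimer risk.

Last 8 bases (5'→3') — forward …CCCATGCC, reverse …CCCGGCAT.
Reverse complement of the reverse primer's last 8 bases: ATGCCGGG; its first k bases are the reverse complement of the reverse primer's last k bases, so a perfect k-base overlap needs the forward primer's last k bases to equal them.
Comparing (forward last k vs required): k=1: C vs A ✗; k=2: CC vs AT ✗; k=3: GCC vs ATG ✗; k=4: TGCC vs ATGC ✗; k=5: ATGCC vs ATGCC ✓; k=6: CATGCC vs ATGCCG ✗; k=7: CCATGCC vs ATGCCGG ✗; k=8: CCCATGCC vs ATGCCGGG ✗.
Only k = 5 is perfect, so the longest perfect 3' overlap is 5.

Longest perfect overlap: 5 complementary base pairs; significant dimer risk (threshold 3).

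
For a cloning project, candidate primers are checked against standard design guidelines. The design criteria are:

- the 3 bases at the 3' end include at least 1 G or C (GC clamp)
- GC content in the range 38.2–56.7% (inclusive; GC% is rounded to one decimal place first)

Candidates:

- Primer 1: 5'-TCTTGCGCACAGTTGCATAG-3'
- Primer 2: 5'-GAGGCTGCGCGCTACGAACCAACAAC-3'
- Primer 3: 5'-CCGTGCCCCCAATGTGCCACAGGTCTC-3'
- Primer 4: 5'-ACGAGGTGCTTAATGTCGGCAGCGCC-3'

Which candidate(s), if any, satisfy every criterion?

Primer 1 only.

Primer 1 (20 nt, A=4 T=6 G=5 C=5): 3' end TAG has 1 G/C ✓; GC 10/20 = 50.0% ✓ — passes.
Primer 2 (26 nt, A=8 T=2 G=7 C=9): 3' end AAC has 1 G/C ✓; GC 16/26 = 61.5%, outside 38.2–56.7% ✗ — fails.
Primer 3 (27 nt, A=4 T=5 G=6 C=12): 3' end CTC has 2 G/C ✓; GC 18/27 = 66.7%, outside 38.2–56.7% ✗ — fails.
Primer 4 (26 nt, A=5 T=5 G=9 C=7): 3' end GCC has 3 G/C ✓; GC 16/26 = 61.5%, outside 38.2–56.7% ✗ — fails.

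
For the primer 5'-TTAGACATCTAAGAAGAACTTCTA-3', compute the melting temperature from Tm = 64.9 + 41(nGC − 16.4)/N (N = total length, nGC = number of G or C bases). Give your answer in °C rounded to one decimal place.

48.8°C

Base counts: A=10, T=7, G=3, C=4; G+C = 7, N = 24.
Tm = 64.9 + 41·(7 − 16.4)/24 = 64.9 + -385.40/24 = 48.8°C.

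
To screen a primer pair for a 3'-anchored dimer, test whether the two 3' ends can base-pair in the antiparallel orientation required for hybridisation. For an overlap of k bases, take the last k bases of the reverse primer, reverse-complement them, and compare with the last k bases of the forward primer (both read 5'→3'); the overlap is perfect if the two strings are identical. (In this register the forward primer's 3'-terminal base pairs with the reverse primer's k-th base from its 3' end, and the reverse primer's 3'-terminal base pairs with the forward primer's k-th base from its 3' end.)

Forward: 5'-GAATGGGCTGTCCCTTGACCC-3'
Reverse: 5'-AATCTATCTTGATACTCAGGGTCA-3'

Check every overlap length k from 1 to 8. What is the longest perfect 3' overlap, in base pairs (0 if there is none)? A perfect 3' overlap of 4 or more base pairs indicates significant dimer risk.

Longest perfect overlap: 6 complementary base pairs; significant dimer risk (threshold 4).

Last 8 bases (5'→3') — forward …CTTGACCC, reverse …CAGGGTCA.
Reverse complement of the reverse primer's last 8 bases: TGACCCTG; its first k bases are the reverse complement of the reverse primer's last k bases, so a perfect k-base overlap needs the forward primer's last k bases to equal them.
Comparing (forward last k vs required): k=1: C vs T ✗; k=2: CC vs TG ✗; k=3: CCC vs TGA ✗; k=4: ACCC vs TGAC ✗; k=5: GACCC vs TGACC ✗; k=6: TGACCC vs TGACCC ✓; k=7: TTGACCC vs TGACCCT ✗; k=8: CTTGACCC vs TGACCCTG ✗.
Only k = 6 is perfect, so the longest perfect 3' overlap is 6.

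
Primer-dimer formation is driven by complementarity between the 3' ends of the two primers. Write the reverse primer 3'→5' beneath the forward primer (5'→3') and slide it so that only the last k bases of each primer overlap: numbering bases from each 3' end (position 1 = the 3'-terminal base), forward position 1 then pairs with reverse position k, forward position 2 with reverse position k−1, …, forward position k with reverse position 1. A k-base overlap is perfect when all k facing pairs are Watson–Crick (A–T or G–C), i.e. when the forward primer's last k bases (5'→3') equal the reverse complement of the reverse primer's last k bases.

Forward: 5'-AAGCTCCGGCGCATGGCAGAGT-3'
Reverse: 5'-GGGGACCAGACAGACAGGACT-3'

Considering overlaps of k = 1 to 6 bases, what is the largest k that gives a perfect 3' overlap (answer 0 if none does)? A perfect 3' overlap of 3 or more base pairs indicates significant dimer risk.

Last 6 bases (5'→3') — forward …CAGAGT, reverse …AGGACT.
Reverse complement of the reverse primer's last 6 bases: AGTCCT; its first k bases are the reverse complement of the reverse primer's last k bases, so a perfect k-base overlap needs the forward primer's last k bases to equal them.
Comparing (forward last k vs required): k=1: T vs A ✗; k=2: GT vs AG ✗; k=3: AGT vs AGT ✓; k=4: GAGT vs AGTC ✗; k=5: AGAGT vs AGTCC ✗; k=6: CAGAGT vs AGTCCT ✗.
Only k = 3 is perfect, so the longest perfect 3' overlap is 3.

Longest perfect overlap: 3 complementary base pairs; significant dimer risk (threshold 3).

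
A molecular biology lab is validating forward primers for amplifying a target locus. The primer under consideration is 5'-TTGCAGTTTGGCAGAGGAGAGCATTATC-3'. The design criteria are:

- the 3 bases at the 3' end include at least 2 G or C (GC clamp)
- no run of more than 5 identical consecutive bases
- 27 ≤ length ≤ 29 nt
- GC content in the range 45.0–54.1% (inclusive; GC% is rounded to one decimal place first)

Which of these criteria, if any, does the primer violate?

Fails: GC clamp.

Base counts: A=7, T=8, G=9, C=4 (length 28).
GC clamp: 3' end ATC has 1 G/C, need ≥2 ✗
homopolymer run: longest run = 3 ✓
length: length 28 ✓
GC content: GC 13/28 = 46.4% ✓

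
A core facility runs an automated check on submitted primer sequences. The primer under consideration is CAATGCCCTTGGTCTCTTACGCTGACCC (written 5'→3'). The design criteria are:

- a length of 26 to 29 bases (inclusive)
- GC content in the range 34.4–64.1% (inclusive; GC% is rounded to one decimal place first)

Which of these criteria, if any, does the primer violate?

Meets all criteria.

Base counts: A=4, T=8, G=5, C=11 (length 28).
length: length 28 ✓
GC content: GC 16/28 = 57.1% ✓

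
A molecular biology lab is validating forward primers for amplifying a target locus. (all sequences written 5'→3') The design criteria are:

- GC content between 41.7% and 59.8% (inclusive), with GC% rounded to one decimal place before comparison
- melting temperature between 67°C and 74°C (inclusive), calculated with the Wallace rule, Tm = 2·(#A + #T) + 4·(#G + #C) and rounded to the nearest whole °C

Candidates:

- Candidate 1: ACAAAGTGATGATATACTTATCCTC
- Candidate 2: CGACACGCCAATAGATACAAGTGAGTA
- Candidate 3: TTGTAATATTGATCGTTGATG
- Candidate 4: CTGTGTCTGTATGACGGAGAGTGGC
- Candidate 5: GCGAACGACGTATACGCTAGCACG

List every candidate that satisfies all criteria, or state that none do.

Candidate 1 (25 nt, A=9 T=8 G=3 C=5): GC 8/25 = 32.0%, outside 41.7–59.8% ✗; Tm = 2·17 + 4·8 = 66°C, outside 67–74°C ✗ — fails.
Candidate 2 (27 nt, A=11 T=4 G=6 C=6): GC 12/27 = 44.4% ✓; Tm = 2·15 + 4·12 = 78°C, outside 67–74°C ✗ — fails.
Candidate 3 (21 nt, A=5 T=10 G=5 C=1): GC 6/21 = 28.6%, outside 41.7–59.8% ✗; Tm = 2·15 + 4·6 = 54°C, outside 67–74°C ✗ — fails.
Candidate 4 (25 nt, A=4 T=7 G=10 C=4): GC 14/25 = 56.0% ✓; Tm = 2·11 + 4·14 = 78°C, outside 67–74°C ✗ — fails.
Candidate 5 (24 nt, A=7 T=3 G=7 C=7): GC 14/24 = 58.3% ✓; Tm = 2·10 + 4·14 = 76°C, outside 67–74°C ✗ — fails.

None of the candidates satisfy all criteria.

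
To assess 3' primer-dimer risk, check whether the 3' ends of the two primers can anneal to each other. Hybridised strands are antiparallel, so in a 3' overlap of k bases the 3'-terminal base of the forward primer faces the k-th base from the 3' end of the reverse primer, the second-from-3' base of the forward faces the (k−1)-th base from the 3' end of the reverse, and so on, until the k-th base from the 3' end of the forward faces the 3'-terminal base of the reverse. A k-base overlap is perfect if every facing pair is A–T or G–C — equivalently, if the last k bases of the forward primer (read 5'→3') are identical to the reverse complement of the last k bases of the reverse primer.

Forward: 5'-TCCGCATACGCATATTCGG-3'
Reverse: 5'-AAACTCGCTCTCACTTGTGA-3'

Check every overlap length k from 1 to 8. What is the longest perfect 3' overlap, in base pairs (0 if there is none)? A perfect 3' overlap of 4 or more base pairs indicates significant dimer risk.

Last 8 bases (5'→3') — forward …ATATTCGG, reverse …ACTTGTGA.
Reverse complement of the reverse primer's last 8 bases: TCACAAGT; its first k bases are the reverse complement of the reverse primer's last k bases, so a perfect k-base overlap needs the forward primer's last k bases to equal them.
Comparing (forward last k vs required): k=1: G vs T ✗; k=2: GG vs TC ✗; k=3: CGG vs TCA ✗; k=4: TCGG vs TCAC ✗; k=5: TTCGG vs TCACA ✗; k=6: ATTCGG vs TCACAA ✗; k=7: TATTCGG vs TCACAAG ✗; k=8: ATATTCGG vs TCACAAGT ✗.
No overlap length from 1 to 8 is perfect, so the longest perfect 3' overlap is 0.

Longest perfect overlap: 0 complementary base pairs; below the dimer-risk threshold (threshold 4).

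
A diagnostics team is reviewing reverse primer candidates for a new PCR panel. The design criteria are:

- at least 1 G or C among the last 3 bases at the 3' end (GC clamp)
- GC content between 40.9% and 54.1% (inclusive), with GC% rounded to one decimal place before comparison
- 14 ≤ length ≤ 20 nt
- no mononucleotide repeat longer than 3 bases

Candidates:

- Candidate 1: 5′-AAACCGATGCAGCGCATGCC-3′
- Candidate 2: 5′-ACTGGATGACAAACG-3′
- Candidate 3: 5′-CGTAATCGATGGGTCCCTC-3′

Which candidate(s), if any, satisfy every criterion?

Candidate 1 (20 nt, A=6 T=2 G=5 C=7): 3' end GCC has 3 G/C ✓; GC 12/20 = 60.0%, outside 40.9–54.1% ✗; length 20 ✓; longest run = 3 ✓ — fails.
Candidate 2 (15 nt, A=6 T=2 G=4 C=3): 3' end ACG has 2 G/C ✓; GC 7/15 = 46.7% ✓; length 15 ✓; longest run = 3 ✓ — passes.
Candidate 3 (19 nt, A=3 T=5 G=5 C=6): 3' end CTC has 2 G/C ✓; GC 11/19 = 57.9%, outside 40.9–54.1% ✗; length 19 ✓; longest run = 3 ✓ — fails.

Candidate 2 only.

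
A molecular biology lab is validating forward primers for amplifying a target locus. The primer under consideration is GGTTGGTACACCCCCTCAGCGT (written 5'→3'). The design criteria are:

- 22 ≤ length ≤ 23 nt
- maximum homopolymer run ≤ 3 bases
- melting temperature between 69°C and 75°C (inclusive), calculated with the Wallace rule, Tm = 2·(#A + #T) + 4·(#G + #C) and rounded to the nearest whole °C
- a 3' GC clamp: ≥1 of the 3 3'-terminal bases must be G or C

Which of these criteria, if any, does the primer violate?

Base counts: A=3, T=5, G=6, C=8 (length 22).
length: length 22 ✓
homopolymer run: longest run = 5, exceeds 3 ✗
Tm: Tm = 2·8 + 4·14 = 72°C ✓
GC clamp: 3' end CGT has 2 G/C ✓

Fails: homopolymer run.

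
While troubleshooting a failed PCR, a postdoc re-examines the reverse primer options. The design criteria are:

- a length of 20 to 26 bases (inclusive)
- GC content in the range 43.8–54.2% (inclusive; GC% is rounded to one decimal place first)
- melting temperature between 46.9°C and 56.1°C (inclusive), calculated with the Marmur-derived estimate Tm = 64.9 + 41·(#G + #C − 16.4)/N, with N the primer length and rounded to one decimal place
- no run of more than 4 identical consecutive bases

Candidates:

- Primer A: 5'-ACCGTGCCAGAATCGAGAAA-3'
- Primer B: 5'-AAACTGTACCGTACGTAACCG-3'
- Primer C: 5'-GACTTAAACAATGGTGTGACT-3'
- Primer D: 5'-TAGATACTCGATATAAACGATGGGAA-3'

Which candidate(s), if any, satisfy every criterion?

Primer A and Primer B.

Primer A (20 nt, A=8 T=2 G=5 C=5): length 20 ✓; GC 10/20 = 50.0% ✓; Tm = 64.9 + 41·(10 − 16.4)/20 = 51.8°C ✓; longest run = 3 ✓ — passes.
Primer B (21 nt, A=7 T=4 G=4 C=6): length 21 ✓; GC 10/21 = 47.6% ✓; Tm = 64.9 + 41·(10 − 16.4)/21 = 52.4°C ✓; longest run = 3 ✓ — passes.
Primer C (21 nt, A=7 T=6 G=5 C=3): length 21 ✓; GC 8/21 = 38.1%, outside 43.8–54.2% ✗; Tm = 64.9 + 41·(8 − 16.4)/21 = 48.5°C ✓; longest run = 3 ✓ — fails.
Primer D (26 nt, A=11 T=6 G=6 C=3): length 26 ✓; GC 9/26 = 34.6%, outside 43.8–54.2% ✗; Tm = 64.9 + 41·(9 − 16.4)/26 = 53.2°C ✓; longest run = 3 ✓ — fails.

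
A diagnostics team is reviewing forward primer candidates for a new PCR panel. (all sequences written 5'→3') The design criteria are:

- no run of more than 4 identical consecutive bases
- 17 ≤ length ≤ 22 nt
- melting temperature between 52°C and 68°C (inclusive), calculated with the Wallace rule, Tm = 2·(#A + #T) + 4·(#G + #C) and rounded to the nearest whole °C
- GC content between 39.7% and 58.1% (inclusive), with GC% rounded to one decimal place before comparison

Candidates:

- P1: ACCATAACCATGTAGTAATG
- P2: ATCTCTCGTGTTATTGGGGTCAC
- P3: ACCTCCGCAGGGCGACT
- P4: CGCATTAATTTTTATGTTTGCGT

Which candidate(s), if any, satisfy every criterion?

P1 (20 nt, A=8 T=5 G=3 C=4): longest run = 2 ✓; length 20 ✓; Tm = 2·13 + 4·7 = 54°C ✓; GC 7/20 = 35.0%, outside 39.7–58.1% ✗ — fails.
P2 (23 nt, A=3 T=9 G=6 C=5): longest run = 4 ✓; length 23, outside 17–22 ✗; Tm = 2·12 + 4·11 = 68°C ✓; GC 11/23 = 47.8% ✓ — fails.
P3 (17 nt, A=3 T=2 G=5 C=7): longest run = 3 ✓; length 17 ✓; Tm = 2·5 + 4·12 = 58°C ✓; GC 12/17 = 70.6%, outside 39.7–58.1% ✗ — fails.
P4 (23 nt, A=4 T=12 G=4 C=3): longest run = 5, exceeds 4 ✗; length 23, outside 17–22 ✗; Tm = 2·16 + 4·7 = 60°C ✓; GC 7/23 = 30.4%, outside 39.7–58.1% ✗ — fails.

None of the candidates satisfy all criteria.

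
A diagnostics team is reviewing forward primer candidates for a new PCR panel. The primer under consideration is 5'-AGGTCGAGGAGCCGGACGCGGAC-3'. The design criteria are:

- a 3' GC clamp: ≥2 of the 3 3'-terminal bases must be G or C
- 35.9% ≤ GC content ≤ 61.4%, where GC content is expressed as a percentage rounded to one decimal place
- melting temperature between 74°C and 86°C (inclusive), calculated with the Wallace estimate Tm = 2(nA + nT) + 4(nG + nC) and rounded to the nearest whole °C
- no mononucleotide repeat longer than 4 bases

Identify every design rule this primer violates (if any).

Base counts: A=5, T=1, G=11, C=6 (length 23).
GC clamp: 3' end GAC has 2 G/C ✓
GC content: GC 17/23 = 73.9%, outside 35.9–61.4% ✗
Tm: Tm = 2·6 + 4·17 = 80°C ✓
homopolymer run: longest run = 2 ✓

Fails: GC content.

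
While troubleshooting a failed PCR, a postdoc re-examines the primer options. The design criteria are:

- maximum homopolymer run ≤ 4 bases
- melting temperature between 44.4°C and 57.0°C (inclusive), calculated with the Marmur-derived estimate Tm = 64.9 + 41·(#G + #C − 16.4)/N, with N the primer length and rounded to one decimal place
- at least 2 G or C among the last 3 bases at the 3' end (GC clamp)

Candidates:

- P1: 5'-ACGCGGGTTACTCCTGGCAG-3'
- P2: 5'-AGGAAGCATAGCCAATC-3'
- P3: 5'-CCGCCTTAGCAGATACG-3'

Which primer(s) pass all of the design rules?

P1 (20 nt, A=3 T=4 G=7 C=6): longest run = 3 ✓; Tm = 64.9 + 41·(13 − 16.4)/20 = 57.9°C, outside 44.4–57.0°C ✗; 3' end CAG has 2 G/C ✓ — fails.
P2 (17 nt, A=7 T=2 G=4 C=4): longest run = 2 ✓; Tm = 64.9 + 41·(8 − 16.4)/17 = 44.6°C ✓; 3' end ATC has 1 G/C, need ≥2 ✗ — fails.
P3 (17 nt, A=4 T=3 G=4 C=6): longest run = 2 ✓; Tm = 64.9 + 41·(10 − 16.4)/17 = 49.5°C ✓; 3' end ACG has 2 G/C ✓ — passes.

P3 only.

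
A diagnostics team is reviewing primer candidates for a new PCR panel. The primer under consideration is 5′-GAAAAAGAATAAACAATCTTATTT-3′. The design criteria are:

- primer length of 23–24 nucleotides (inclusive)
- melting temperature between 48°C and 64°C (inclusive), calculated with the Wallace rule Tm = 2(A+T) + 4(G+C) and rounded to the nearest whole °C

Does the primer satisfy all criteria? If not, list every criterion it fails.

Meets all criteria.

Base counts: A=13, T=7, G=2, C=2 (length 24).
length: length 24 ✓
Tm: Tm = 2·20 + 4·4 = 56°C ✓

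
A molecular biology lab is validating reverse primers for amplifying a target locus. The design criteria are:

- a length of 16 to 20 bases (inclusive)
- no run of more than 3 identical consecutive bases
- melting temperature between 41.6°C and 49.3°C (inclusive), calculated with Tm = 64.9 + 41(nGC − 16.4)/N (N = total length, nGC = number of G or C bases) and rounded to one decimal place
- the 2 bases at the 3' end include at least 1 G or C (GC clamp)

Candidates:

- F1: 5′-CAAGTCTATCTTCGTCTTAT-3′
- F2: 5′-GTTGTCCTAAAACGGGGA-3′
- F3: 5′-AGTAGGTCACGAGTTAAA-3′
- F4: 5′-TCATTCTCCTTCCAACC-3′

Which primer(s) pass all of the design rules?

F1 (20 nt, A=4 T=9 G=2 C=5): length 20 ✓; longest run = 2 ✓; Tm = 64.9 + 41·(7 − 16.4)/20 = 45.6°C ✓; 3' end AT has 0 G/C, need ≥1 ✗ — fails.
F2 (18 nt, A=5 T=4 G=6 C=3): length 18 ✓; longest run = 4, exceeds 3 ✗; Tm = 64.9 + 41·(9 − 16.4)/18 = 48.0°C ✓; 3' end GA has 1 G/C ✓ — fails.
F3 (18 nt, A=7 T=4 G=5 C=2): length 18 ✓; longest run = 3 ✓; Tm = 64.9 + 41·(7 − 16.4)/18 = 43.5°C ✓; 3' end AA has 0 G/C, need ≥1 ✗ — fails.
F4 (17 nt, A=3 T=6 G=0 C=8): length 17 ✓; longest run = 2 ✓; Tm = 64.9 + 41·(8 − 16.4)/17 = 44.6°C ✓; 3' end CC has 2 G/C ✓ — passes.

F4 only.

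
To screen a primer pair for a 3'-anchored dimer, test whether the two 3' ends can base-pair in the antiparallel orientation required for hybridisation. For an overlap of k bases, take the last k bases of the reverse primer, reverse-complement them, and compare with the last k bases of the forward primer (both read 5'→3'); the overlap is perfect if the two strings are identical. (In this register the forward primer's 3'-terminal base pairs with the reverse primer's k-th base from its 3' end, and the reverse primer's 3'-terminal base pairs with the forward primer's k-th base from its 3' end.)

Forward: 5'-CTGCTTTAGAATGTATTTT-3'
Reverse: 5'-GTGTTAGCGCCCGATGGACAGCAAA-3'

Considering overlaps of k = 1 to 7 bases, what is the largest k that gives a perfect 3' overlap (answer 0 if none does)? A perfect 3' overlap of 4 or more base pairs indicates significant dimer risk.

Last 7 bases (5'→3') — forward …GTATTTT, reverse …CAGCAAA.
Reverse complement of the reverse primer's last 7 bases: TTTGCTG; its first k bases are the reverse complement of the reverse primer's last k bases, so a perfect k-base overlap needs the forward primer's last k bases to equal them.
Comparing (forward last k vs required): k=1: T vs T ✓; k=2: TT vs TT ✓; k=3: TTT vs TTT ✓; k=4: TTTT vs TTTG ✗; k=5: ATTTT vs TTTGC ✗; k=6: TATTTT vs TTTGCT ✗; k=7: GTATTTT vs TTTGCTG ✗.
Perfect overlaps at k = 1, 2, 3; the largest is 3.

Longest perfect overlap: 3 complementary base pairs; below the dimer-risk threshold (threshold 4).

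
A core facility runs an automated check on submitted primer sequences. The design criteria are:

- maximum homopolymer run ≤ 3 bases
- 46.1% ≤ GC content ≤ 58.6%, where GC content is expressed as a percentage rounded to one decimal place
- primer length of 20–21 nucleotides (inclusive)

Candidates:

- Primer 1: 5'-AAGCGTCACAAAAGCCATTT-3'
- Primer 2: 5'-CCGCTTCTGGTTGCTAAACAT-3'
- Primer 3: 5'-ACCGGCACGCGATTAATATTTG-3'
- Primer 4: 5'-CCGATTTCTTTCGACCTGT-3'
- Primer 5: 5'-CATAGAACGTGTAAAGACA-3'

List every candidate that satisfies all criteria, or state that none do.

Primer 1 (20 nt, A=8 T=4 G=3 C=5): longest run = 4, exceeds 3 ✗; GC 8/20 = 40.0%, outside 46.1–58.6% ✗; length 20 ✓ — fails.
Primer 2 (21 nt, A=4 T=7 G=4 C=6): longest run = 3 ✓; GC 10/21 = 47.6% ✓; length 21 ✓ — passes.
Primer 3 (22 nt, A=6 T=6 G=5 C=5): longest run = 3 ✓; GC 10/22 = 45.5%, outside 46.1–58.6% ✗; length 22, outside 20–21 ✗ — fails.
Primer 4 (19 nt, A=2 T=8 G=3 C=6): longest run = 3 ✓; GC 9/19 = 47.4% ✓; length 19, outside 20–21 ✗ — fails.
Primer 5 (19 nt, A=9 T=3 G=4 C=3): longest run = 3 ✓; GC 7/19 = 36.8%, outside 46.1–58.6% ✗; length 19, outside 20–21 ✗ — fails.

Primer 2 only.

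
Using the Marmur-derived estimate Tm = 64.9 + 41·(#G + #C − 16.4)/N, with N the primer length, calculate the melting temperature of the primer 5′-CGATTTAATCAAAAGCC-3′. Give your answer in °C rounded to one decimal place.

39.8°C

Base counts: A=7, T=4, G=2, C=4; G+C = 6, N = 17.
Tm = 64.9 + 41·(6 − 16.4)/17 = 64.9 + -426.40/17 = 39.8°C.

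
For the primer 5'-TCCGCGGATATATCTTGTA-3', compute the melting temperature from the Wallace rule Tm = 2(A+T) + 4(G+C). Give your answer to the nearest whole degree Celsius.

54°C

Base counts: A=4, T=7, G=4, C=4 (length 19).
Tm = 2·(4+7) + 4·(4+4) = 2·11 + 4·8 = 22 + 32 = 54°C.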